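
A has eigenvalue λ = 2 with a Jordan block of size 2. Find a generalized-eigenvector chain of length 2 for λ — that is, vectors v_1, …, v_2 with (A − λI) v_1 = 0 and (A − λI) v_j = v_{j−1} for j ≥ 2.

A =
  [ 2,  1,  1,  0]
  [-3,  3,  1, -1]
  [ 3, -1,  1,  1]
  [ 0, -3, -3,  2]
A Jordan chain for λ = 2 of length 2:
v_1 = (0, -3, 3, 0)ᵀ
v_2 = (1, 0, 0, 0)ᵀ

Let N = A − (2)·I. We want v_2 with N^2 v_2 = 0 but N^1 v_2 ≠ 0; then v_{j-1} := N · v_j for j = 2, …, 2.

Pick v_2 = (1, 0, 0, 0)ᵀ.
Then v_1 = N · v_2 = (0, -3, 3, 0)ᵀ.

Sanity check: (A − (2)·I) v_1 = (0, 0, 0, 0)ᵀ = 0. ✓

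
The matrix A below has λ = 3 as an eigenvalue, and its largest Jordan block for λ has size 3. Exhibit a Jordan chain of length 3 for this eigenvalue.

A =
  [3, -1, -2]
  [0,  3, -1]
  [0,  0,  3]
A Jordan chain for λ = 3 of length 3:
v_1 = (1, 0, 0)ᵀ
v_2 = (-2, -1, 0)ᵀ
v_3 = (0, 0, 1)ᵀ

Let N = A − (3)·I. We want v_3 with N^3 v_3 = 0 but N^2 v_3 ≠ 0; then v_{j-1} := N · v_j for j = 3, …, 2.

Pick v_3 = (0, 0, 1)ᵀ.
Then v_2 = N · v_3 = (-2, -1, 0)ᵀ.
Then v_1 = N · v_2 = (1, 0, 0)ᵀ.

Sanity check: (A − (3)·I) v_1 = (0, 0, 0)ᵀ = 0. ✓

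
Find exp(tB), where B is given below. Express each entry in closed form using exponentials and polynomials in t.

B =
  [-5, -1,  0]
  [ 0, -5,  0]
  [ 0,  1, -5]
e^{tB} =
  [exp(-5*t), -t*exp(-5*t), 0]
  [0, exp(-5*t), 0]
  [0, t*exp(-5*t), exp(-5*t)]

Strategy: write B = P · J · P⁻¹ where J is a Jordan canonical form, so e^{tB} = P · e^{tJ} · P⁻¹, and e^{tJ} can be computed block-by-block.

B has Jordan form
J =
  [-5,  1,  0]
  [ 0, -5,  0]
  [ 0,  0, -5]
(up to reordering of blocks).

Per-block formulas:
  For a 2×2 Jordan block J_2(-5): exp(t · J_2(-5)) = e^(-5t)·(I + t·N), where N is the 2×2 nilpotent shift.
  For a 1×1 block at λ = -5: exp(t · [-5]) = [e^(-5t)].

After assembling e^{tJ} and conjugating by P, we get:

e^{tB} =
  [exp(-5*t), -t*exp(-5*t), 0]
  [0, exp(-5*t), 0]
  [0, t*exp(-5*t), exp(-5*t)]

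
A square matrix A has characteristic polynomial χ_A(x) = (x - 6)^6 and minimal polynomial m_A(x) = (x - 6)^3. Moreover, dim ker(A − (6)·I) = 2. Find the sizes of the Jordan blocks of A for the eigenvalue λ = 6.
Block sizes for λ = 6: [3, 3]

Step 1 — from the characteristic polynomial, algebraic multiplicity of λ = 6 is 6. From dim ker(A − (6)·I) = 2, there are exactly 2 Jordan blocks for λ = 6.
Step 2 — from the minimal polynomial, the factor (x − 6)^3 tells us the largest block for λ = 6 has size 3.
Step 3 — with total size 6, 2 blocks, and largest block 3, the block sizes (in nonincreasing order) are [3, 3].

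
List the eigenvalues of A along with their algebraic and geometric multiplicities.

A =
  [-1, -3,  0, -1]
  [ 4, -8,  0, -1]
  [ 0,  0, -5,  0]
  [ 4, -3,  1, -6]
λ = -5: alg = 4, geom = 2

Step 1 — factor the characteristic polynomial to read off the algebraic multiplicities:
  χ_A(x) = (x + 5)^4

Step 2 — compute geometric multiplicities via the rank-nullity identity g(λ) = n − rank(A − λI):
  rank(A − (-5)·I) = 2, so dim ker(A − (-5)·I) = n − 2 = 2

Summary:
  λ = -5: algebraic multiplicity = 4, geometric multiplicity = 2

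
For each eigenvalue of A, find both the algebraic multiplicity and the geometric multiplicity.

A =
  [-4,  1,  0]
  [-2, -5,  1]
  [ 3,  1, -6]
λ = -5: alg = 3, geom = 1

Step 1 — factor the characteristic polynomial to read off the algebraic multiplicities:
  χ_A(x) = (x + 5)^3

Step 2 — compute geometric multiplicities via the rank-nullity identity g(λ) = n − rank(A − λI):
  rank(A − (-5)·I) = 2, so dim ker(A − (-5)·I) = n − 2 = 1

Summary:
  λ = -5: algebraic multiplicity = 3, geometric multiplicity = 1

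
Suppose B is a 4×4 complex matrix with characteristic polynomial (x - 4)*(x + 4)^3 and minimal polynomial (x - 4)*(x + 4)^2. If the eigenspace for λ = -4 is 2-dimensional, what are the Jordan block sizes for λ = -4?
Block sizes for λ = -4: [2, 1]

Step 1 — from the characteristic polynomial, algebraic multiplicity of λ = -4 is 3. From dim ker(B − (-4)·I) = 2, there are exactly 2 Jordan blocks for λ = -4.
Step 2 — from the minimal polynomial, the factor (x + 4)^2 tells us the largest block for λ = -4 has size 2.
Step 3 — with total size 3, 2 blocks, and largest block 2, the block sizes (in nonincreasing order) are [2, 1].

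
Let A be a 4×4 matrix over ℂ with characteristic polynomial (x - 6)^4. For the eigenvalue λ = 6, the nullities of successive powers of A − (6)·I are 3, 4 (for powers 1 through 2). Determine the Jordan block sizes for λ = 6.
Block sizes for λ = 6: [2, 1, 1]

From the dimensions of kernels of powers, the number of Jordan blocks of size at least j is d_j − d_{j−1} where d_j = dim ker(N^j) (with d_0 = 0). Computing the differences gives [3, 1].
The number of blocks of size exactly k is (#blocks of size ≥ k) − (#blocks of size ≥ k + 1), so the partition is: 2 block(s) of size 1, 1 block(s) of size 2.
In nonincreasing order the block sizes are [2, 1, 1].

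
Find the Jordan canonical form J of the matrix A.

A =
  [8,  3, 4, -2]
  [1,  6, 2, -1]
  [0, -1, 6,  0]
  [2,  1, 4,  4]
J_3(6) ⊕ J_1(6)

The characteristic polynomial is
  det(x·I − A) = x^4 - 24*x^3 + 216*x^2 - 864*x + 1296 = (x - 6)^4

Eigenvalues and multiplicities (the geometric multiplicity of λ is n − rank(A − λI), which equals the number of Jordan blocks for λ):
  λ = 6: algebraic multiplicity = 4, geometric multiplicity = 2

Determining the block sizes for each eigenvalue:
  λ = 6: with am = 4 and gm = 2, the partition is not yet determined (e.g. several partitions of 4 into 2 parts exist). Let N = A − (6)·I. Computing rank(N^1) = 2, rank(N^2) = 1, rank(N^3) = 0; the number of blocks of size ≥ j is rank(N^{j−1}) − rank(N^j), giving [2, 1, 1]. So we have 1 block(s) of size 3, 1 block(s) of size 1 → block sizes [3, 1]

Assembling the blocks gives a Jordan form
J =
  [6, 1, 0, 0]
  [0, 6, 1, 0]
  [0, 0, 6, 0]
  [0, 0, 0, 6]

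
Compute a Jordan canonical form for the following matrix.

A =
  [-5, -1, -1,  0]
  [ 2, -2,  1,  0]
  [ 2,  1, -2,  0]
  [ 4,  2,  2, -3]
J_2(-3) ⊕ J_1(-3) ⊕ J_1(-3)

The characteristic polynomial is
  det(x·I − A) = x^4 + 12*x^3 + 54*x^2 + 108*x + 81 = (x + 3)^4

Eigenvalues and multiplicities (the geometric multiplicity of λ is n − rank(A − λI), which equals the number of Jordan blocks for λ):
  λ = -3: algebraic multiplicity = 4, geometric multiplicity = 3

Determining the block sizes for each eigenvalue:
  λ = -3: 3 blocks summing to 4 forces exactly one block of size 2 and the rest size 1 → block sizes [2, 1, 1]

Assembling the blocks gives a Jordan form
J =
  [-3,  1,  0,  0]
  [ 0, -3,  0,  0]
  [ 0,  0, -3,  0]
  [ 0,  0,  0, -3]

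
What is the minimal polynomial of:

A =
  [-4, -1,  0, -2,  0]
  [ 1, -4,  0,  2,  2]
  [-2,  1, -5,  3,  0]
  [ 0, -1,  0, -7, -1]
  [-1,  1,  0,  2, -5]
x^3 + 15*x^2 + 75*x + 125

The characteristic polynomial is χ_A(x) = (x + 5)^5, so the eigenvalues are known. The minimal polynomial is
  m_A(x) = Π_λ (x − λ)^{k_λ}
where k_λ is the size of the *largest* Jordan block for λ (equivalently, the smallest k with (A − λI)^k v = 0 for every generalised eigenvector v of λ).

  λ = -5: largest Jordan block has size 3, contributing (x + 5)^3

So m_A(x) = (x + 5)^3 = x^3 + 15*x^2 + 75*x + 125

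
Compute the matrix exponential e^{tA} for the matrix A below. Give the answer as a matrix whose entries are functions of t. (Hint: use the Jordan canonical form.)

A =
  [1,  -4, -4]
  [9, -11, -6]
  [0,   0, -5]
e^{tA} =
  [6*t*exp(-5*t) + exp(-5*t), -4*t*exp(-5*t), -4*t*exp(-5*t)]
  [9*t*exp(-5*t), -6*t*exp(-5*t) + exp(-5*t), -6*t*exp(-5*t)]
  [0, 0, exp(-5*t)]

Strategy: write A = P · J · P⁻¹ where J is a Jordan canonical form, so e^{tA} = P · e^{tJ} · P⁻¹, and e^{tJ} can be computed block-by-block.

A has Jordan form
J =
  [-5,  1,  0]
  [ 0, -5,  0]
  [ 0,  0, -5]
(up to reordering of blocks).

Per-block formulas:
  For a 1×1 block at λ = -5: exp(t · [-5]) = [e^(-5t)].
  For a 2×2 Jordan block J_2(-5): exp(t · J_2(-5)) = e^(-5t)·(I + t·N), where N is the 2×2 nilpotent shift.

After assembling e^{tJ} and conjugating by P, we get:

e^{tA} =
  [6*t*exp(-5*t) + exp(-5*t), -4*t*exp(-5*t), -4*t*exp(-5*t)]
  [9*t*exp(-5*t), -6*t*exp(-5*t) + exp(-5*t), -6*t*exp(-5*t)]
  [0, 0, exp(-5*t)]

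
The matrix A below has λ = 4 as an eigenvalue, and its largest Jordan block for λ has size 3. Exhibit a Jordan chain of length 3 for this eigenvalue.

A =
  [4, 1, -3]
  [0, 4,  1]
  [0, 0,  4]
A Jordan chain for λ = 4 of length 3:
v_1 = (1, 0, 0)ᵀ
v_2 = (-3, 1, 0)ᵀ
v_3 = (0, 0, 1)ᵀ

Let N = A − (4)·I. We want v_3 with N^3 v_3 = 0 but N^2 v_3 ≠ 0; then v_{j-1} := N · v_j for j = 3, …, 2.

Pick v_3 = (0, 0, 1)ᵀ.
Then v_2 = N · v_3 = (-3, 1, 0)ᵀ.
Then v_1 = N · v_2 = (1, 0, 0)ᵀ.

Sanity check: (A − (4)·I) v_1 = (0, 0, 0)ᵀ = 0. ✓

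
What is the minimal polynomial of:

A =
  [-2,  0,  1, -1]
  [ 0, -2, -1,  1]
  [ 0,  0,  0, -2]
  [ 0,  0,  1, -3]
x^2 + 3*x + 2

The characteristic polynomial is χ_A(x) = (x + 1)*(x + 2)^3, so the eigenvalues are known. The minimal polynomial is
  m_A(x) = Π_λ (x − λ)^{k_λ}
where k_λ is the size of the *largest* Jordan block for λ (equivalently, the smallest k with (A − λI)^k v = 0 for every generalised eigenvector v of λ).

  λ = -2: largest Jordan block has size 1, contributing (x + 2)
  λ = -1: largest Jordan block has size 1, contributing (x + 1)

So m_A(x) = (x + 1)*(x + 2) = x^2 + 3*x + 2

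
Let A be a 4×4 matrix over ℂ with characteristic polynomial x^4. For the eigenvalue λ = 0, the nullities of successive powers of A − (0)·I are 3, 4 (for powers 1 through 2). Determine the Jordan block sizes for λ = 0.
Block sizes for λ = 0: [2, 1, 1]

From the dimensions of kernels of powers, the number of Jordan blocks of size at least j is d_j − d_{j−1} where d_j = dim ker(N^j) (with d_0 = 0). Computing the differences gives [3, 1].
The number of blocks of size exactly k is (#blocks of size ≥ k) − (#blocks of size ≥ k + 1), so the partition is: 2 block(s) of size 1, 1 block(s) of size 2.
In nonincreasing order the block sizes are [2, 1, 1].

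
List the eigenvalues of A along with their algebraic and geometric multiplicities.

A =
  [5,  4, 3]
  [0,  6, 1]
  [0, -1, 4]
λ = 5: alg = 3, geom = 1

Step 1 — factor the characteristic polynomial to read off the algebraic multiplicities:
  χ_A(x) = (x - 5)^3

Step 2 — compute geometric multiplicities via the rank-nullity identity g(λ) = n − rank(A − λI):
  rank(A − (5)·I) = 2, so dim ker(A − (5)·I) = n − 2 = 1

Summary:
  λ = 5: algebraic multiplicity = 3, geometric multiplicity = 1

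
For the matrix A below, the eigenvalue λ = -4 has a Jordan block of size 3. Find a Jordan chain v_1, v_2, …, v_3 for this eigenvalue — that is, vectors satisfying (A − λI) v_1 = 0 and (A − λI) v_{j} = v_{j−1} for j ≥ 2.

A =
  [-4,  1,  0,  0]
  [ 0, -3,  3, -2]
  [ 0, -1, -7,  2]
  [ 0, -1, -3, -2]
A Jordan chain for λ = -4 of length 3:
v_1 = (1, 0, 0, 0)ᵀ
v_2 = (1, 1, -1, -1)ᵀ
v_3 = (0, 1, 0, 0)ᵀ

Let N = A − (-4)·I. We want v_3 with N^3 v_3 = 0 but N^2 v_3 ≠ 0; then v_{j-1} := N · v_j for j = 3, …, 2.

Pick v_3 = (0, 1, 0, 0)ᵀ.
Then v_2 = N · v_3 = (1, 1, -1, -1)ᵀ.
Then v_1 = N · v_2 = (1, 0, 0, 0)ᵀ.

Sanity check: (A − (-4)·I) v_1 = (0, 0, 0, 0)ᵀ = 0. ✓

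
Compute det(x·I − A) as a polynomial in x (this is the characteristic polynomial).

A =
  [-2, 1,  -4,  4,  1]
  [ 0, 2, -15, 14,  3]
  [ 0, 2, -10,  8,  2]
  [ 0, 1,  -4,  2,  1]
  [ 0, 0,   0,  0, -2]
x^5 + 10*x^4 + 40*x^3 + 80*x^2 + 80*x + 32

Expanding det(x·I − A) (e.g. by cofactor expansion or by noting that A is similar to its Jordan form J, which has the same characteristic polynomial as A) gives
  χ_A(x) = x^5 + 10*x^4 + 40*x^3 + 80*x^2 + 80*x + 32
which factors as (x + 2)^5. The eigenvalues (with algebraic multiplicities) are λ = -2 with multiplicity 5.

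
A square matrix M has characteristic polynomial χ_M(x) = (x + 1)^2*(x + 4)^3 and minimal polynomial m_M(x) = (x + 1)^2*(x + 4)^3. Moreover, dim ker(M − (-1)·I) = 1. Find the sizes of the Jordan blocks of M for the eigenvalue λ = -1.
Block sizes for λ = -1: [2]

Step 1 — from the characteristic polynomial, algebraic multiplicity of λ = -1 is 2. From dim ker(M − (-1)·I) = 1, there are exactly 1 Jordan blocks for λ = -1.
Step 2 — from the minimal polynomial, the factor (x + 1)^2 tells us the largest block for λ = -1 has size 2.
Step 3 — with total size 2, 1 blocks, and largest block 2, the block sizes (in nonincreasing order) are [2].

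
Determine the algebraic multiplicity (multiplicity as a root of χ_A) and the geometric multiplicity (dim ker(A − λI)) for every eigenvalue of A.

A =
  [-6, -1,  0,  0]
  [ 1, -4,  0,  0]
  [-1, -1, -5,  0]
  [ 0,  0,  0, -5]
λ = -5: alg = 4, geom = 3

Step 1 — factor the characteristic polynomial to read off the algebraic multiplicities:
  χ_A(x) = (x + 5)^4

Step 2 — compute geometric multiplicities via the rank-nullity identity g(λ) = n − rank(A − λI):
  rank(A − (-5)·I) = 1, so dim ker(A − (-5)·I) = n − 1 = 3

Summary:
  λ = -5: algebraic multiplicity = 4, geometric multiplicity = 3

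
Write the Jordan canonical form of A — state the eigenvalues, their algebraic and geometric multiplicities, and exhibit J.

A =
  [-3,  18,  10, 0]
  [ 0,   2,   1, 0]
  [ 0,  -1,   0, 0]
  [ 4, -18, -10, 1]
J_1(-3) ⊕ J_2(1) ⊕ J_1(1)

The characteristic polynomial is
  det(x·I − A) = x^4 - 6*x^2 + 8*x - 3 = (x - 1)^3*(x + 3)

Eigenvalues and multiplicities (the geometric multiplicity of λ is n − rank(A − λI), which equals the number of Jordan blocks for λ):
  λ = -3: algebraic multiplicity = 1, geometric multiplicity = 1
  λ = 1: algebraic multiplicity = 3, geometric multiplicity = 2

Determining the block sizes for each eigenvalue:
  λ = -3: one block (gm = 1), so the single block has size am = 1 → block sizes [1]
  λ = 1: 2 blocks summing to 3 forces exactly one block of size 2 and the rest size 1 → block sizes [2, 1]

Assembling the blocks gives a Jordan form
J =
  [-3, 0, 0, 0]
  [ 0, 1, 1, 0]
  [ 0, 0, 1, 0]
  [ 0, 0, 0, 1]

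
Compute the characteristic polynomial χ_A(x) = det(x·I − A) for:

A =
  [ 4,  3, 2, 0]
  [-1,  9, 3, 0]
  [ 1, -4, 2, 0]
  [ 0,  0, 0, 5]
x^4 - 20*x^3 + 150*x^2 - 500*x + 625

Expanding det(x·I − A) (e.g. by cofactor expansion or by noting that A is similar to its Jordan form J, which has the same characteristic polynomial as A) gives
  χ_A(x) = x^4 - 20*x^3 + 150*x^2 - 500*x + 625
which factors as (x - 5)^4. The eigenvalues (with algebraic multiplicities) are λ = 5 with multiplicity 4.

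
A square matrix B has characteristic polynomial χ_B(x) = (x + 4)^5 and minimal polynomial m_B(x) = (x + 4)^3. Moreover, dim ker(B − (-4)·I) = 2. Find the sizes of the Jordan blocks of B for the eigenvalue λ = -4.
Block sizes for λ = -4: [3, 2]

Step 1 — from the characteristic polynomial, algebraic multiplicity of λ = -4 is 5. From dim ker(B − (-4)·I) = 2, there are exactly 2 Jordan blocks for λ = -4.
Step 2 — from the minimal polynomial, the factor (x + 4)^3 tells us the largest block for λ = -4 has size 3.
Step 3 — with total size 5, 2 blocks, and largest block 3, the block sizes (in nonincreasing order) are [3, 2].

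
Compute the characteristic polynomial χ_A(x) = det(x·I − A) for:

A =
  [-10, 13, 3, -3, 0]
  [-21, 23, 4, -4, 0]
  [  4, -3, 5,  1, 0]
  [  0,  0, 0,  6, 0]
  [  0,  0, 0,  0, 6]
x^5 - 30*x^4 + 360*x^3 - 2160*x^2 + 6480*x - 7776

Expanding det(x·I − A) (e.g. by cofactor expansion or by noting that A is similar to its Jordan form J, which has the same characteristic polynomial as A) gives
  χ_A(x) = x^5 - 30*x^4 + 360*x^3 - 2160*x^2 + 6480*x - 7776
which factors as (x - 6)^5. The eigenvalues (with algebraic multiplicities) are λ = 6 with multiplicity 5.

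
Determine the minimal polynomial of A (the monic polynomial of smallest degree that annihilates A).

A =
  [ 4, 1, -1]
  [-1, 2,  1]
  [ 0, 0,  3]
x^2 - 6*x + 9

The characteristic polynomial is χ_A(x) = (x - 3)^3, so the eigenvalues are known. The minimal polynomial is
  m_A(x) = Π_λ (x − λ)^{k_λ}
where k_λ is the size of the *largest* Jordan block for λ (equivalently, the smallest k with (A − λI)^k v = 0 for every generalised eigenvector v of λ).

  λ = 3: largest Jordan block has size 2, contributing (x − 3)^2

So m_A(x) = (x - 3)^2 = x^2 - 6*x + 9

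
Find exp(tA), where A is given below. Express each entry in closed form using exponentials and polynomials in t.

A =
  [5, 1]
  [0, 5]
e^{tA} =
  [exp(5*t), t*exp(5*t)]
  [0, exp(5*t)]

Strategy: write A = P · J · P⁻¹ where J is a Jordan canonical form, so e^{tA} = P · e^{tJ} · P⁻¹, and e^{tJ} can be computed block-by-block.

A has Jordan form
J =
  [5, 1]
  [0, 5]
(up to reordering of blocks).

Per-block formulas:
  For a 2×2 Jordan block J_2(5): exp(t · J_2(5)) = e^(5t)·(I + t·N), where N is the 2×2 nilpotent shift.

After assembling e^{tJ} and conjugating by P, we get:

e^{tA} =
  [exp(5*t), t*exp(5*t)]
  [0, exp(5*t)]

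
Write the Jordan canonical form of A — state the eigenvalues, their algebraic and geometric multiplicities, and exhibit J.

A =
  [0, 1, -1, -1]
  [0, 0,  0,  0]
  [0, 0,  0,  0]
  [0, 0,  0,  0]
J_2(0) ⊕ J_1(0) ⊕ J_1(0)

The characteristic polynomial is
  det(x·I − A) = x^4

Eigenvalues and multiplicities (the geometric multiplicity of λ is n − rank(A − λI), which equals the number of Jordan blocks for λ):
  λ = 0: algebraic multiplicity = 4, geometric multiplicity = 3

Determining the block sizes for each eigenvalue:
  λ = 0: 3 blocks summing to 4 forces exactly one block of size 2 and the rest size 1 → block sizes [2, 1, 1]

Assembling the blocks gives a Jordan form
J =
  [0, 1, 0, 0]
  [0, 0, 0, 0]
  [0, 0, 0, 0]
  [0, 0, 0, 0]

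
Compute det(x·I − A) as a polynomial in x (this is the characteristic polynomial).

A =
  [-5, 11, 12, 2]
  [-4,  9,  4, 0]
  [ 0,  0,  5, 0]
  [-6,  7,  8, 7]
x^4 - 16*x^3 + 94*x^2 - 240*x + 225

Expanding det(x·I − A) (e.g. by cofactor expansion or by noting that A is similar to its Jordan form J, which has the same characteristic polynomial as A) gives
  χ_A(x) = x^4 - 16*x^3 + 94*x^2 - 240*x + 225
which factors as (x - 5)^2*(x - 3)^2. The eigenvalues (with algebraic multiplicities) are λ = 3 with multiplicity 2, λ = 5 with multiplicity 2.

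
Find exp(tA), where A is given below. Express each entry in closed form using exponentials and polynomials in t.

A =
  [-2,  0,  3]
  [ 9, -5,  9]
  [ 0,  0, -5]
e^{tA} =
  [exp(-2*t), 0, exp(-2*t) - exp(-5*t)]
  [3*exp(-2*t) - 3*exp(-5*t), exp(-5*t), 3*exp(-2*t) - 3*exp(-5*t)]
  [0, 0, exp(-5*t)]

Strategy: write A = P · J · P⁻¹ where J is a Jordan canonical form, so e^{tA} = P · e^{tJ} · P⁻¹, and e^{tJ} can be computed block-by-block.

A has Jordan form
J =
  [-5,  0,  0]
  [ 0, -5,  0]
  [ 0,  0, -2]
(up to reordering of blocks).

Per-block formulas:
  For a 1×1 block at λ = -2: exp(t · [-2]) = [e^(-2t)].
  For a 1×1 block at λ = -5: exp(t · [-5]) = [e^(-5t)].

After assembling e^{tJ} and conjugating by P, we get:

e^{tA} =
  [exp(-2*t), 0, exp(-2*t) - exp(-5*t)]
  [3*exp(-2*t) - 3*exp(-5*t), exp(-5*t), 3*exp(-2*t) - 3*exp(-5*t)]
  [0, 0, exp(-5*t)]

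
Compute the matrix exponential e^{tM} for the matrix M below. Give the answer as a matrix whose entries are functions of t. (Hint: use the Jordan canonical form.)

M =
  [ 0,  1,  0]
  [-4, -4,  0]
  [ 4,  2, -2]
e^{tM} =
  [2*t*exp(-2*t) + exp(-2*t), t*exp(-2*t), 0]
  [-4*t*exp(-2*t), -2*t*exp(-2*t) + exp(-2*t), 0]
  [4*t*exp(-2*t), 2*t*exp(-2*t), exp(-2*t)]

Strategy: write M = P · J · P⁻¹ where J is a Jordan canonical form, so e^{tM} = P · e^{tJ} · P⁻¹, and e^{tJ} can be computed block-by-block.

M has Jordan form
J =
  [-2,  1,  0]
  [ 0, -2,  0]
  [ 0,  0, -2]
(up to reordering of blocks).

Per-block formulas:
  For a 2×2 Jordan block J_2(-2): exp(t · J_2(-2)) = e^(-2t)·(I + t·N), where N is the 2×2 nilpotent shift.
  For a 1×1 block at λ = -2: exp(t · [-2]) = [e^(-2t)].

After assembling e^{tJ} and conjugating by P, we get:

e^{tM} =
  [2*t*exp(-2*t) + exp(-2*t), t*exp(-2*t), 0]
  [-4*t*exp(-2*t), -2*t*exp(-2*t) + exp(-2*t), 0]
  [4*t*exp(-2*t), 2*t*exp(-2*t), exp(-2*t)]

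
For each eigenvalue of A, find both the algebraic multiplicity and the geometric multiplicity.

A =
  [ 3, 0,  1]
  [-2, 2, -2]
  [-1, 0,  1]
λ = 2: alg = 3, geom = 2

Step 1 — factor the characteristic polynomial to read off the algebraic multiplicities:
  χ_A(x) = (x - 2)^3

Step 2 — compute geometric multiplicities via the rank-nullity identity g(λ) = n − rank(A − λI):
  rank(A − (2)·I) = 1, so dim ker(A − (2)·I) = n − 1 = 2

Summary:
  λ = 2: algebraic multiplicity = 3, geometric multiplicity = 2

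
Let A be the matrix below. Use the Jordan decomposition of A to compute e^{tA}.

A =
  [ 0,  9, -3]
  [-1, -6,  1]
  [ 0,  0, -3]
e^{tA} =
  [3*t*exp(-3*t) + exp(-3*t), 9*t*exp(-3*t), -3*t*exp(-3*t)]
  [-t*exp(-3*t), -3*t*exp(-3*t) + exp(-3*t), t*exp(-3*t)]
  [0, 0, exp(-3*t)]

Strategy: write A = P · J · P⁻¹ where J is a Jordan canonical form, so e^{tA} = P · e^{tJ} · P⁻¹, and e^{tJ} can be computed block-by-block.

A has Jordan form
J =
  [-3,  1,  0]
  [ 0, -3,  0]
  [ 0,  0, -3]
(up to reordering of blocks).

Per-block formulas:
  For a 2×2 Jordan block J_2(-3): exp(t · J_2(-3)) = e^(-3t)·(I + t·N), where N is the 2×2 nilpotent shift.
  For a 1×1 block at λ = -3: exp(t · [-3]) = [e^(-3t)].

After assembling e^{tJ} and conjugating by P, we get:

e^{tA} =
  [3*t*exp(-3*t) + exp(-3*t), 9*t*exp(-3*t), -3*t*exp(-3*t)]
  [-t*exp(-3*t), -3*t*exp(-3*t) + exp(-3*t), t*exp(-3*t)]
  [0, 0, exp(-3*t)]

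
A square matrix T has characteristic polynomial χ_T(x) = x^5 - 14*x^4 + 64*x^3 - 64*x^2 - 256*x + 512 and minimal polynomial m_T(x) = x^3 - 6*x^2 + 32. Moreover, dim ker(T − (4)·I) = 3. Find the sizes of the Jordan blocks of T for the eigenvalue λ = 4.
Block sizes for λ = 4: [2, 1, 1]

Step 1 — from the characteristic polynomial, algebraic multiplicity of λ = 4 is 4. From dim ker(T − (4)·I) = 3, there are exactly 3 Jordan blocks for λ = 4.
Step 2 — from the minimal polynomial, the factor (x − 4)^2 tells us the largest block for λ = 4 has size 2.
Step 3 — with total size 4, 3 blocks, and largest block 2, the block sizes (in nonincreasing order) are [2, 1, 1].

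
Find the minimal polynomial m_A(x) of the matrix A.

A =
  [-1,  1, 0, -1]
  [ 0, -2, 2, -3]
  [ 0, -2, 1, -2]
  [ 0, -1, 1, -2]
x^3 + 3*x^2 + 3*x + 1

The characteristic polynomial is χ_A(x) = (x + 1)^4, so the eigenvalues are known. The minimal polynomial is
  m_A(x) = Π_λ (x − λ)^{k_λ}
where k_λ is the size of the *largest* Jordan block for λ (equivalently, the smallest k with (A − λI)^k v = 0 for every generalised eigenvector v of λ).

  λ = -1: largest Jordan block has size 3, contributing (x + 1)^3

So m_A(x) = (x + 1)^3 = x^3 + 3*x^2 + 3*x + 1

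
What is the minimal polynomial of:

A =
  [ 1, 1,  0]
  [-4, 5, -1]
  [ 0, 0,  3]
x^3 - 9*x^2 + 27*x - 27

The characteristic polynomial is χ_A(x) = (x - 3)^3, so the eigenvalues are known. The minimal polynomial is
  m_A(x) = Π_λ (x − λ)^{k_λ}
where k_λ is the size of the *largest* Jordan block for λ (equivalently, the smallest k with (A − λI)^k v = 0 for every generalised eigenvector v of λ).

  λ = 3: largest Jordan block has size 3, contributing (x − 3)^3

So m_A(x) = (x - 3)^3 = x^3 - 9*x^2 + 27*x - 27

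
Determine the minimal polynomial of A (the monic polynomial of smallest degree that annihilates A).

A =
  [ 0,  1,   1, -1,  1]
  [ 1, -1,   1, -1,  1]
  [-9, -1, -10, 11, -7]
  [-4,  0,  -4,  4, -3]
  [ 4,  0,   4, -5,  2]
x^3 + 3*x^2 + 3*x + 1

The characteristic polynomial is χ_A(x) = (x + 1)^5, so the eigenvalues are known. The minimal polynomial is
  m_A(x) = Π_λ (x − λ)^{k_λ}
where k_λ is the size of the *largest* Jordan block for λ (equivalently, the smallest k with (A − λI)^k v = 0 for every generalised eigenvector v of λ).

  λ = -1: largest Jordan block has size 3, contributing (x + 1)^3

So m_A(x) = (x + 1)^3 = x^3 + 3*x^2 + 3*x + 1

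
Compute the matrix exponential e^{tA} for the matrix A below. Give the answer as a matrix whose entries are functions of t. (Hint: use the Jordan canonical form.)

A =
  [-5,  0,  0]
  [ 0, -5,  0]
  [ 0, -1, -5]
e^{tA} =
  [exp(-5*t), 0, 0]
  [0, exp(-5*t), 0]
  [0, -t*exp(-5*t), exp(-5*t)]

Strategy: write A = P · J · P⁻¹ where J is a Jordan canonical form, so e^{tA} = P · e^{tJ} · P⁻¹, and e^{tJ} can be computed block-by-block.

A has Jordan form
J =
  [-5,  1,  0]
  [ 0, -5,  0]
  [ 0,  0, -5]
(up to reordering of blocks).

Per-block formulas:
  For a 2×2 Jordan block J_2(-5): exp(t · J_2(-5)) = e^(-5t)·(I + t·N), where N is the 2×2 nilpotent shift.
  For a 1×1 block at λ = -5: exp(t · [-5]) = [e^(-5t)].

After assembling e^{tJ} and conjugating by P, we get:

e^{tA} =
  [exp(-5*t), 0, 0]
  [0, exp(-5*t), 0]
  [0, -t*exp(-5*t), exp(-5*t)]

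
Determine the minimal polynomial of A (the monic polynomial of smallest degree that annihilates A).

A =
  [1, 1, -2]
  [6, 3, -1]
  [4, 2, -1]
x^3 - 3*x^2 + 3*x - 1

The characteristic polynomial is χ_A(x) = (x - 1)^3, so the eigenvalues are known. The minimal polynomial is
  m_A(x) = Π_λ (x − λ)^{k_λ}
where k_λ is the size of the *largest* Jordan block for λ (equivalently, the smallest k with (A − λI)^k v = 0 for every generalised eigenvector v of λ).

  λ = 1: largest Jordan block has size 3, contributing (x − 1)^3

So m_A(x) = (x - 1)^3 = x^3 - 3*x^2 + 3*x - 1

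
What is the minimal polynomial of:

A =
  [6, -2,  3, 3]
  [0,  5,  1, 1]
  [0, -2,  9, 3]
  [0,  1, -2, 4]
x^3 - 18*x^2 + 108*x - 216

The characteristic polynomial is χ_A(x) = (x - 6)^4, so the eigenvalues are known. The minimal polynomial is
  m_A(x) = Π_λ (x − λ)^{k_λ}
where k_λ is the size of the *largest* Jordan block for λ (equivalently, the smallest k with (A − λI)^k v = 0 for every generalised eigenvector v of λ).

  λ = 6: largest Jordan block has size 3, contributing (x − 6)^3

So m_A(x) = (x - 6)^3 = x^3 - 18*x^2 + 108*x - 216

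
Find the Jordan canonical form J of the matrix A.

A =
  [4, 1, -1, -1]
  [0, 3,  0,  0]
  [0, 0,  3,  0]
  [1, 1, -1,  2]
J_2(3) ⊕ J_1(3) ⊕ J_1(3)

The characteristic polynomial is
  det(x·I − A) = x^4 - 12*x^3 + 54*x^2 - 108*x + 81 = (x - 3)^4

Eigenvalues and multiplicities (the geometric multiplicity of λ is n − rank(A − λI), which equals the number of Jordan blocks for λ):
  λ = 3: algebraic multiplicity = 4, geometric multiplicity = 3

Determining the block sizes for each eigenvalue:
  λ = 3: 3 blocks summing to 4 forces exactly one block of size 2 and the rest size 1 → block sizes [2, 1, 1]

Assembling the blocks gives a Jordan form
J =
  [3, 1, 0, 0]
  [0, 3, 0, 0]
  [0, 0, 3, 0]
  [0, 0, 0, 3]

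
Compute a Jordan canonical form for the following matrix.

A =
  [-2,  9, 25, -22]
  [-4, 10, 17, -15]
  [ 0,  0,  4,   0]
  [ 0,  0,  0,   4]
J_3(4) ⊕ J_1(4)

The characteristic polynomial is
  det(x·I − A) = x^4 - 16*x^3 + 96*x^2 - 256*x + 256 = (x - 4)^4

Eigenvalues and multiplicities (the geometric multiplicity of λ is n − rank(A − λI), which equals the number of Jordan blocks for λ):
  λ = 4: algebraic multiplicity = 4, geometric multiplicity = 2

Determining the block sizes for each eigenvalue:
  λ = 4: with am = 4 and gm = 2, the partition is not yet determined (e.g. several partitions of 4 into 2 parts exist). Let N = A − (4)·I. Computing rank(N^1) = 2, rank(N^2) = 1, rank(N^3) = 0; the number of blocks of size ≥ j is rank(N^{j−1}) − rank(N^j), giving [2, 1, 1]. So we have 1 block(s) of size 3, 1 block(s) of size 1 → block sizes [3, 1]

Assembling the blocks gives a Jordan form
J =
  [4, 1, 0, 0]
  [0, 4, 1, 0]
  [0, 0, 4, 0]
  [0, 0, 0, 4]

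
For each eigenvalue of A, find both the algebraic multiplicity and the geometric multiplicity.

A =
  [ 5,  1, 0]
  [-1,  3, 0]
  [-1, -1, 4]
λ = 4: alg = 3, geom = 2

Step 1 — factor the characteristic polynomial to read off the algebraic multiplicities:
  χ_A(x) = (x - 4)^3

Step 2 — compute geometric multiplicities via the rank-nullity identity g(λ) = n − rank(A − λI):
  rank(A − (4)·I) = 1, so dim ker(A − (4)·I) = n − 1 = 2

Summary:
  λ = 4: algebraic multiplicity = 3, geometric multiplicity = 2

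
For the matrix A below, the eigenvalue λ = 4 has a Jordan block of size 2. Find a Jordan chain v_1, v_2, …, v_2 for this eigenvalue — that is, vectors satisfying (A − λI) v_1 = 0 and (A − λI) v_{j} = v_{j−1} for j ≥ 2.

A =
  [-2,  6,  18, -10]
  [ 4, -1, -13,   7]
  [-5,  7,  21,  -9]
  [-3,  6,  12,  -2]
A Jordan chain for λ = 4 of length 2:
v_1 = (-6, 4, -5, -3)ᵀ
v_2 = (1, 0, 0, 0)ᵀ

Let N = A − (4)·I. We want v_2 with N^2 v_2 = 0 but N^1 v_2 ≠ 0; then v_{j-1} := N · v_j for j = 2, …, 2.

Pick v_2 = (1, 0, 0, 0)ᵀ.
Then v_1 = N · v_2 = (-6, 4, -5, -3)ᵀ.

Sanity check: (A − (4)·I) v_1 = (0, 0, 0, 0)ᵀ = 0. ✓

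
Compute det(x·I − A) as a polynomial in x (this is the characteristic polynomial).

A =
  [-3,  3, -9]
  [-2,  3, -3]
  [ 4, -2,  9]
x^3 - 9*x^2 + 27*x - 27

Expanding det(x·I − A) (e.g. by cofactor expansion or by noting that A is similar to its Jordan form J, which has the same characteristic polynomial as A) gives
  χ_A(x) = x^3 - 9*x^2 + 27*x - 27
which factors as (x - 3)^3. The eigenvalues (with algebraic multiplicities) are λ = 3 with multiplicity 3.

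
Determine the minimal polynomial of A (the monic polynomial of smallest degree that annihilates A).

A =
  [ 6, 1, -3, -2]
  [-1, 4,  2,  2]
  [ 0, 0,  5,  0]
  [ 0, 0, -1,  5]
x^3 - 15*x^2 + 75*x - 125

The characteristic polynomial is χ_A(x) = (x - 5)^4, so the eigenvalues are known. The minimal polynomial is
  m_A(x) = Π_λ (x − λ)^{k_λ}
where k_λ is the size of the *largest* Jordan block for λ (equivalently, the smallest k with (A − λI)^k v = 0 for every generalised eigenvector v of λ).

  λ = 5: largest Jordan block has size 3, contributing (x − 5)^3

So m_A(x) = (x - 5)^3 = x^3 - 15*x^2 + 75*x - 125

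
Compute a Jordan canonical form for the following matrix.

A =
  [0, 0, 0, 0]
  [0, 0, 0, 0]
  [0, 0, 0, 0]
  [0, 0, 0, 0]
J_1(0) ⊕ J_1(0) ⊕ J_1(0) ⊕ J_1(0)

The characteristic polynomial is
  det(x·I − A) = x^4

Eigenvalues and multiplicities (the geometric multiplicity of λ is n − rank(A − λI), which equals the number of Jordan blocks for λ):
  λ = 0: algebraic multiplicity = 4, geometric multiplicity = 4

Determining the block sizes for each eigenvalue:
  λ = 0: gm = am = 4, so every block has size 1 → block sizes [1, 1, 1, 1]

Assembling the blocks gives a Jordan form
J =
  [0, 0, 0, 0]
  [0, 0, 0, 0]
  [0, 0, 0, 0]
  [0, 0, 0, 0]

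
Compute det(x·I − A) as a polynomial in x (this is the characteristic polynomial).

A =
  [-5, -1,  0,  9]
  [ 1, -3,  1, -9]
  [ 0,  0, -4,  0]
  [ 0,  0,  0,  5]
x^4 + 7*x^3 - 12*x^2 - 176*x - 320

Expanding det(x·I − A) (e.g. by cofactor expansion or by noting that A is similar to its Jordan form J, which has the same characteristic polynomial as A) gives
  χ_A(x) = x^4 + 7*x^3 - 12*x^2 - 176*x - 320
which factors as (x - 5)*(x + 4)^3. The eigenvalues (with algebraic multiplicities) are λ = -4 with multiplicity 3, λ = 5 with multiplicity 1.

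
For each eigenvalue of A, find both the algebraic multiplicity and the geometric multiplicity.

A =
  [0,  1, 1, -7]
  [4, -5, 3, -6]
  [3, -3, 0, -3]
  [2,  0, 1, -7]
λ = -3: alg = 4, geom = 2

Step 1 — factor the characteristic polynomial to read off the algebraic multiplicities:
  χ_A(x) = (x + 3)^4

Step 2 — compute geometric multiplicities via the rank-nullity identity g(λ) = n − rank(A − λI):
  rank(A − (-3)·I) = 2, so dim ker(A − (-3)·I) = n − 2 = 2

Summary:
  λ = -3: algebraic multiplicity = 4, geometric multiplicity = 2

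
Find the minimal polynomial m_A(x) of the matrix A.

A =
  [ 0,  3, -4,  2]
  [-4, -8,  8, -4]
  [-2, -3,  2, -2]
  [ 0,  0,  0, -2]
x^2 + 4*x + 4

The characteristic polynomial is χ_A(x) = (x + 2)^4, so the eigenvalues are known. The minimal polynomial is
  m_A(x) = Π_λ (x − λ)^{k_λ}
where k_λ is the size of the *largest* Jordan block for λ (equivalently, the smallest k with (A − λI)^k v = 0 for every generalised eigenvector v of λ).

  λ = -2: largest Jordan block has size 2, contributing (x + 2)^2

So m_A(x) = (x + 2)^2 = x^2 + 4*x + 4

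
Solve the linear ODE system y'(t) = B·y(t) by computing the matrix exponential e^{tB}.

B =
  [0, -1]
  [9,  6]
e^{tB} =
  [-3*t*exp(3*t) + exp(3*t), -t*exp(3*t)]
  [9*t*exp(3*t), 3*t*exp(3*t) + exp(3*t)]

Strategy: write B = P · J · P⁻¹ where J is a Jordan canonical form, so e^{tB} = P · e^{tJ} · P⁻¹, and e^{tJ} can be computed block-by-block.

B has Jordan form
J =
  [3, 1]
  [0, 3]
(up to reordering of blocks).

Per-block formulas:
  For a 2×2 Jordan block J_2(3): exp(t · J_2(3)) = e^(3t)·(I + t·N), where N is the 2×2 nilpotent shift.

After assembling e^{tJ} and conjugating by P, we get:

e^{tB} =
  [-3*t*exp(3*t) + exp(3*t), -t*exp(3*t)]
  [9*t*exp(3*t), 3*t*exp(3*t) + exp(3*t)]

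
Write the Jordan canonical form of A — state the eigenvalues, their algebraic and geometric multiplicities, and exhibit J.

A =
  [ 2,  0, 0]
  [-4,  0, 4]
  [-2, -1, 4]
J_2(2) ⊕ J_1(2)

The characteristic polynomial is
  det(x·I − A) = x^3 - 6*x^2 + 12*x - 8 = (x - 2)^3

Eigenvalues and multiplicities (the geometric multiplicity of λ is n − rank(A − λI), which equals the number of Jordan blocks for λ):
  λ = 2: algebraic multiplicity = 3, geometric multiplicity = 2

Determining the block sizes for each eigenvalue:
  λ = 2: 2 blocks summing to 3 forces exactly one block of size 2 and the rest size 1 → block sizes [2, 1]

Assembling the blocks gives a Jordan form
J =
  [2, 1, 0]
  [0, 2, 0]
  [0, 0, 2]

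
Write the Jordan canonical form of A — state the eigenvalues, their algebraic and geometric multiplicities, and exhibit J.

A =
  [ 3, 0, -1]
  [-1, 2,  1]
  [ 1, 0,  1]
J_2(2) ⊕ J_1(2)

The characteristic polynomial is
  det(x·I − A) = x^3 - 6*x^2 + 12*x - 8 = (x - 2)^3

Eigenvalues and multiplicities (the geometric multiplicity of λ is n − rank(A − λI), which equals the number of Jordan blocks for λ):
  λ = 2: algebraic multiplicity = 3, geometric multiplicity = 2

Determining the block sizes for each eigenvalue:
  λ = 2: 2 blocks summing to 3 forces exactly one block of size 2 and the rest size 1 → block sizes [2, 1]

Assembling the blocks gives a Jordan form
J =
  [2, 1, 0]
  [0, 2, 0]
  [0, 0, 2]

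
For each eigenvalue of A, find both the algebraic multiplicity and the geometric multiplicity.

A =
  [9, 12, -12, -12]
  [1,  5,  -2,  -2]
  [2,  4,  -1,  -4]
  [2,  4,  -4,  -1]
λ = 3: alg = 4, geom = 3

Step 1 — factor the characteristic polynomial to read off the algebraic multiplicities:
  χ_A(x) = (x - 3)^4

Step 2 — compute geometric multiplicities via the rank-nullity identity g(λ) = n − rank(A − λI):
  rank(A − (3)·I) = 1, so dim ker(A − (3)·I) = n − 1 = 3

Summary:
  λ = 3: algebraic multiplicity = 4, geometric multiplicity = 3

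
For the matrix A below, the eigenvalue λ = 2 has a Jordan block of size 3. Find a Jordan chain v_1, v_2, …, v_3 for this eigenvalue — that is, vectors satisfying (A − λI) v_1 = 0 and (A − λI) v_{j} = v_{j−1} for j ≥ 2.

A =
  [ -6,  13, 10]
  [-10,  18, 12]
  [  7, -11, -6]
A Jordan chain for λ = 2 of length 3:
v_1 = (4, 4, -2)ᵀ
v_2 = (-8, -10, 7)ᵀ
v_3 = (1, 0, 0)ᵀ

Let N = A − (2)·I. We want v_3 with N^3 v_3 = 0 but N^2 v_3 ≠ 0; then v_{j-1} := N · v_j for j = 3, …, 2.

Pick v_3 = (1, 0, 0)ᵀ.
Then v_2 = N · v_3 = (-8, -10, 7)ᵀ.
Then v_1 = N · v_2 = (4, 4, -2)ᵀ.

Sanity check: (A − (2)·I) v_1 = (0, 0, 0)ᵀ = 0. ✓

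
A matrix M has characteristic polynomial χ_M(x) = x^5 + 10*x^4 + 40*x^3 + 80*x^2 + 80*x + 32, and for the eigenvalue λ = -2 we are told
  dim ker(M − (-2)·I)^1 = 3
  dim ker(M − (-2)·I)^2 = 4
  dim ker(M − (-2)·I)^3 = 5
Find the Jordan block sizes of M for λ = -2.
Block sizes for λ = -2: [3, 1, 1]

From the dimensions of kernels of powers, the number of Jordan blocks of size at least j is d_j − d_{j−1} where d_j = dim ker(N^j) (with d_0 = 0). Computing the differences gives [3, 1, 1].
The number of blocks of size exactly k is (#blocks of size ≥ k) − (#blocks of size ≥ k + 1), so the partition is: 2 block(s) of size 1, 1 block(s) of size 3.
In nonincreasing order the block sizes are [3, 1, 1].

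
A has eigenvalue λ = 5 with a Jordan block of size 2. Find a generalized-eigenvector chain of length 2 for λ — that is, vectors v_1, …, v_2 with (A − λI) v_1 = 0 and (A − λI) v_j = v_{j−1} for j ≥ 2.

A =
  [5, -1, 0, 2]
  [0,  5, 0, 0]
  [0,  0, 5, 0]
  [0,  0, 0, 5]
A Jordan chain for λ = 5 of length 2:
v_1 = (-1, 0, 0, 0)ᵀ
v_2 = (0, 1, 0, 0)ᵀ

Let N = A − (5)·I. We want v_2 with N^2 v_2 = 0 but N^1 v_2 ≠ 0; then v_{j-1} := N · v_j for j = 2, …, 2.

Pick v_2 = (0, 1, 0, 0)ᵀ.
Then v_1 = N · v_2 = (-1, 0, 0, 0)ᵀ.

Sanity check: (A − (5)·I) v_1 = (0, 0, 0, 0)ᵀ = 0. ✓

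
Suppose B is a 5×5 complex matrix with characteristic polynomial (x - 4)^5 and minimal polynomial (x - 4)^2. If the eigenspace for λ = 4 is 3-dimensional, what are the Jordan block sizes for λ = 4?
Block sizes for λ = 4: [2, 2, 1]

Step 1 — from the characteristic polynomial, algebraic multiplicity of λ = 4 is 5. From dim ker(B − (4)·I) = 3, there are exactly 3 Jordan blocks for λ = 4.
Step 2 — from the minimal polynomial, the factor (x − 4)^2 tells us the largest block for λ = 4 has size 2.
Step 3 — with total size 5, 3 blocks, and largest block 2, the block sizes (in nonincreasing order) are [2, 2, 1].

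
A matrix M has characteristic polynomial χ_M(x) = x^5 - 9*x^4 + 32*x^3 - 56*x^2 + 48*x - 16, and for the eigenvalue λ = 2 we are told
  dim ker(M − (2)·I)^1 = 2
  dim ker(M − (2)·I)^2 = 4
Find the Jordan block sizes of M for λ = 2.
Block sizes for λ = 2: [2, 2]

From the dimensions of kernels of powers, the number of Jordan blocks of size at least j is d_j − d_{j−1} where d_j = dim ker(N^j) (with d_0 = 0). Computing the differences gives [2, 2].
The number of blocks of size exactly k is (#blocks of size ≥ k) − (#blocks of size ≥ k + 1), so the partition is: 2 block(s) of size 2.
In nonincreasing order the block sizes are [2, 2].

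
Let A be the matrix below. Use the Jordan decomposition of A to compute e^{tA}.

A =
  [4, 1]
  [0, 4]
e^{tA} =
  [exp(4*t), t*exp(4*t)]
  [0, exp(4*t)]

Strategy: write A = P · J · P⁻¹ where J is a Jordan canonical form, so e^{tA} = P · e^{tJ} · P⁻¹, and e^{tJ} can be computed block-by-block.

A has Jordan form
J =
  [4, 1]
  [0, 4]
(up to reordering of blocks).

Per-block formulas:
  For a 2×2 Jordan block J_2(4): exp(t · J_2(4)) = e^(4t)·(I + t·N), where N is the 2×2 nilpotent shift.

After assembling e^{tJ} and conjugating by P, we get:

e^{tA} =
  [exp(4*t), t*exp(4*t)]
  [0, exp(4*t)]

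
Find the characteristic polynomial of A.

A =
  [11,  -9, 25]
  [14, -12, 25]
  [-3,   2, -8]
x^3 + 9*x^2 + 27*x + 27

Expanding det(x·I − A) (e.g. by cofactor expansion or by noting that A is similar to its Jordan form J, which has the same characteristic polynomial as A) gives
  χ_A(x) = x^3 + 9*x^2 + 27*x + 27
which factors as (x + 3)^3. The eigenvalues (with algebraic multiplicities) are λ = -3 with multiplicity 3.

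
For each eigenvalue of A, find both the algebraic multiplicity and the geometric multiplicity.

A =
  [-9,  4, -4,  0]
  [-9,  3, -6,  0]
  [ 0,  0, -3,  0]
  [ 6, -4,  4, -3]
λ = -3: alg = 4, geom = 3

Step 1 — factor the characteristic polynomial to read off the algebraic multiplicities:
  χ_A(x) = (x + 3)^4

Step 2 — compute geometric multiplicities via the rank-nullity identity g(λ) = n − rank(A − λI):
  rank(A − (-3)·I) = 1, so dim ker(A − (-3)·I) = n − 1 = 3

Summary:
  λ = -3: algebraic multiplicity = 4, geometric multiplicity = 3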